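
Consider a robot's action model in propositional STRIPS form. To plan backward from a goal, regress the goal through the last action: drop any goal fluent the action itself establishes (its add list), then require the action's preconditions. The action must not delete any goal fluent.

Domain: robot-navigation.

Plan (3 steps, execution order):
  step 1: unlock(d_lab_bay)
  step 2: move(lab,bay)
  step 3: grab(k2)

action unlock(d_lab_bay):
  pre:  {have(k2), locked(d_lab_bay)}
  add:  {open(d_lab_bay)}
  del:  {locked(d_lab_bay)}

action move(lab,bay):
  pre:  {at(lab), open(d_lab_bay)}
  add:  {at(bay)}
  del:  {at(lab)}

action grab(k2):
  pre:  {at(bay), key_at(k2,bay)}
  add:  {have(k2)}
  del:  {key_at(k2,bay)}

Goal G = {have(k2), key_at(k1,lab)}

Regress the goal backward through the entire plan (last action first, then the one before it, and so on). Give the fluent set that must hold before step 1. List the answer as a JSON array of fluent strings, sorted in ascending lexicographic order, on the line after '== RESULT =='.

Work backward from the goal:
  through step 3 (grab(k2)): drop {have(k2)}, keep {key_at(k1,lab)}, require {at(bay), key_at(k2,bay)}
    → {at(bay), key_at(k1,lab), key_at(k2,bay)}
  through step 2 (move(lab,bay)): drop {at(bay)}, keep {key_at(k1,lab), key_at(k2,bay)}, require {at(lab), open(d_lab_bay)}
    → {at(lab), key_at(k1,lab), key_at(k2,bay), open(d_lab_bay)}
  through step 1 (unlock(d_lab_bay)): drop {open(d_lab_bay)}, keep {at(lab), key_at(k1,lab), key_at(k2,bay)}, require {have(k2), locked(d_lab_bay)}
    → {at(lab), have(k2), key_at(k1,lab), key_at(k2,bay), locked(d_lab_bay)}

== RESULT ==
["at(lab)", "have(k2)", "key_at(k1,lab)", "key_at(k2,bay)", "locked(d_lab_bay)"]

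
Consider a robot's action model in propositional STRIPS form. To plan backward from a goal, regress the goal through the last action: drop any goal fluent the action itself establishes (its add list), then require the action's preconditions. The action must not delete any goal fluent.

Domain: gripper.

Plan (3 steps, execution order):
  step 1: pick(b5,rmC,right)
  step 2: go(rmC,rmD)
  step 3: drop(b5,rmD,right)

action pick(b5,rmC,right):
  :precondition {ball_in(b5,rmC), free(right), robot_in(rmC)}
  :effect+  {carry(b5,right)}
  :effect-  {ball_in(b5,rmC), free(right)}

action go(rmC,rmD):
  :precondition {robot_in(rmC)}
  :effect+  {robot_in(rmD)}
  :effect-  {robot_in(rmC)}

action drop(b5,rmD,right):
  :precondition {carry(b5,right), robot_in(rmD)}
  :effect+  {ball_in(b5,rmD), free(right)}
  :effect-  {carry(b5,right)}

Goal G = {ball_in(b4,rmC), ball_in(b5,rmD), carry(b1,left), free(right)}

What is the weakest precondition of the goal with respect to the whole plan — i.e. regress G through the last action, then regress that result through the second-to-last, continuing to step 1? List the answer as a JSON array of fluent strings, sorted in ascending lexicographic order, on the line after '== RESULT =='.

Work backward from the goal:
  through step 3 (drop(b5,rmD,right)): drop {ball_in(b5,rmD), free(right)}, keep {ball_in(b4,rmC), carry(b1,left)}, require {carry(b5,right), robot_in(rmD)}
    → {ball_in(b4,rmC), carry(b1,left), carry(b5,right), robot_in(rmD)}
  through step 2 (go(rmC,rmD)): drop {robot_in(rmD)}, keep {ball_in(b4,rmC), carry(b1,left), carry(b5,right)}, require {robot_in(rmC)}
    → {ball_in(b4,rmC), carry(b1,left), carry(b5,right), robot_in(rmC)}
  through step 1 (pick(b5,rmC,right)): drop {carry(b5,right)}, keep {ball_in(b4,rmC), carry(b1,left), robot_in(rmC)}, require {ball_in(b5,rmC), free(right), robot_in(rmC)}
    → {ball_in(b4,rmC), ball_in(b5,rmC), carry(b1,left), free(right), robot_in(rmC)}

== RESULT ==
["ball_in(b4,rmC)", "ball_in(b5,rmC)", "carry(b1,left)", "free(right)", "robot_in(rmC)"]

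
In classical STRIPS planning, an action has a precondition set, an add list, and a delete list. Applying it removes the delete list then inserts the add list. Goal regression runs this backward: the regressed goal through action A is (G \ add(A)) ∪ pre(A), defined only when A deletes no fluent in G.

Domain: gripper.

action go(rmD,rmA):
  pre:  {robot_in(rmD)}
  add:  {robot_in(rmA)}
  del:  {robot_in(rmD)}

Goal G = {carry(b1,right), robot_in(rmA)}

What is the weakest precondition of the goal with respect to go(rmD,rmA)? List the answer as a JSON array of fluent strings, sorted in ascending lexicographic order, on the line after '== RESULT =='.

Compute (G \ add) ∪ pre:
  G ∩ del = {}  (empty — regression defined)
  G \ add = {carry(b1,right), robot_in(rmA)} \ {robot_in(rmA)} = {carry(b1,right)}
  ∪ pre   = {carry(b1,right)} ∪ {robot_in(rmD)}
          = {carry(b1,right), robot_in(rmD)}

== RESULT ==
["carry(b1,right)", "robot_in(rmD)"]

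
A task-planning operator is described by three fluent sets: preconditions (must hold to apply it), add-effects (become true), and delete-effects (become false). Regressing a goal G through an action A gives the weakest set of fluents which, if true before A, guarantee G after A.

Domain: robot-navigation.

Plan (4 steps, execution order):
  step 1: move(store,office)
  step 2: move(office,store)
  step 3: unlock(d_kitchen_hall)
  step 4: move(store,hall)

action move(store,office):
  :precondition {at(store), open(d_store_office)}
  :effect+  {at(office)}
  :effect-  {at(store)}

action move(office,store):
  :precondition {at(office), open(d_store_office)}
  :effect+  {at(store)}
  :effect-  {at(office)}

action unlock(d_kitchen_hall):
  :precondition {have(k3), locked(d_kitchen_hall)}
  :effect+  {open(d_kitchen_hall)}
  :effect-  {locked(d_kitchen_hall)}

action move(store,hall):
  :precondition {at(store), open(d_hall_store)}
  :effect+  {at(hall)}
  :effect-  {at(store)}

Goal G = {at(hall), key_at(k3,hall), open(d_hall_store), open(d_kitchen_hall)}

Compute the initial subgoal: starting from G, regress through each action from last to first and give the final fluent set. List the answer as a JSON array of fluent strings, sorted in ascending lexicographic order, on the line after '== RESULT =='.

Work backward from the goal:
  through step 4 (move(store,hall)): drop {at(hall)}, keep {key_at(k3,hall), open(d_hall_store), open(d_kitchen_hall)}, require {at(store), open(d_hall_store)}
    → {at(store), key_at(k3,hall), open(d_hall_store), open(d_kitchen_hall)}
  through step 3 (unlock(d_kitchen_hall)): drop {open(d_kitchen_hall)}, keep {at(store), key_at(k3,hall), open(d_hall_store)}, require {have(k3), locked(d_kitchen_hall)}
    → {at(store), have(k3), key_at(k3,hall), locked(d_kitchen_hall), open(d_hall_store)}
  through step 2 (move(office,store)): drop {at(store)}, keep {have(k3), key_at(k3,hall), locked(d_kitchen_hall), open(d_hall_store)}, require {at(office), open(d_store_office)}
    → {at(office), have(k3), key_at(k3,hall), locked(d_kitchen_hall), open(d_hall_store), open(d_store_office)}
  through step 1 (move(store,office)): drop {at(office)}, keep {have(k3), key_at(k3,hall), locked(d_kitchen_hall), open(d_hall_store), open(d_store_office)}, require {at(store), open(d_store_office)}
    → {at(store), have(k3), key_at(k3,hall), locked(d_kitchen_hall), open(d_hall_store), open(d_store_office)}

== RESULT ==
["at(store)", "have(k3)", "key_at(k3,hall)", "locked(d_kitchen_hall)", "open(d_hall_store)", "open(d_store_office)"]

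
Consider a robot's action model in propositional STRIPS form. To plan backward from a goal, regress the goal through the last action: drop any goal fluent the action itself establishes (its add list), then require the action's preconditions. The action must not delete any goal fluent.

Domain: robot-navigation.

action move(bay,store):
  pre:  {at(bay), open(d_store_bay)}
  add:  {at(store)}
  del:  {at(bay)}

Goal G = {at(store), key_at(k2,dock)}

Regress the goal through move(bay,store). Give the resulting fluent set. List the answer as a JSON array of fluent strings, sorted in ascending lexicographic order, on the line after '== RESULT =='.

Regress:
  G ∩ del = {}  (empty — regression defined)
  G \ add = {at(store), key_at(k2,dock)} \ {at(store)} = {key_at(k2,dock)}
  ∪ pre   = {key_at(k2,dock)} ∪ {at(bay), open(d_store_bay)}
          = {at(bay), key_at(k2,dock), open(d_store_bay)}

== RESULT ==
["at(bay)", "key_at(k2,dock)", "open(d_store_bay)"]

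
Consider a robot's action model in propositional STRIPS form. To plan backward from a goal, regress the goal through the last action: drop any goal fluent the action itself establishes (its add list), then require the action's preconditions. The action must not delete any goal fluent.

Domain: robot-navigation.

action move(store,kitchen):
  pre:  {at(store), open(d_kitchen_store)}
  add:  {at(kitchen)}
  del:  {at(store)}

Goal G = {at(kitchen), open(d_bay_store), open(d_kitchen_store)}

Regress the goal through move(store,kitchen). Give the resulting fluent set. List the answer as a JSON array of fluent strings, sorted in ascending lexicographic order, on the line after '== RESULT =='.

Compute (G \ add) ∪ pre:
  G ∩ del = {}  (empty — regression defined)
  G \ add = {at(kitchen), open(d_bay_store), open(d_kitchen_store)} \ {at(kitchen)} = {open(d_bay_store), open(d_kitchen_store)}
  ∪ pre   = {open(d_bay_store), open(d_kitchen_store)} ∪ {at(store), open(d_kitchen_store)}
          = {at(store), open(d_bay_store), open(d_kitchen_store)}

== RESULT ==
["at(store)", "open(d_bay_store)", "open(d_kitchen_store)"]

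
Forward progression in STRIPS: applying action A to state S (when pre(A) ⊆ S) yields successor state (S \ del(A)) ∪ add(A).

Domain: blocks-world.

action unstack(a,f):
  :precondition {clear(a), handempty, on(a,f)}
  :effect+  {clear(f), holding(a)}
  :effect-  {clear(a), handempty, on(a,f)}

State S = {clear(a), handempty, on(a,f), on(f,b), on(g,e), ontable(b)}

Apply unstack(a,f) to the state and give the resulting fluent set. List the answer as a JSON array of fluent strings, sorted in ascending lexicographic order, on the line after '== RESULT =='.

Compute (S \ del) ∪ add:
  pre ⊆ S: {clear(a), handempty, on(a,f)} ⊆ S  — applicable
  S \ del = {on(f,b), on(g,e), ontable(b)}
  ∪ add   = {clear(f), holding(a), on(f,b), on(g,e), ontable(b)}

== RESULT ==
["clear(f)", "holding(a)", "on(f,b)", "on(g,e)", "ontable(b)"]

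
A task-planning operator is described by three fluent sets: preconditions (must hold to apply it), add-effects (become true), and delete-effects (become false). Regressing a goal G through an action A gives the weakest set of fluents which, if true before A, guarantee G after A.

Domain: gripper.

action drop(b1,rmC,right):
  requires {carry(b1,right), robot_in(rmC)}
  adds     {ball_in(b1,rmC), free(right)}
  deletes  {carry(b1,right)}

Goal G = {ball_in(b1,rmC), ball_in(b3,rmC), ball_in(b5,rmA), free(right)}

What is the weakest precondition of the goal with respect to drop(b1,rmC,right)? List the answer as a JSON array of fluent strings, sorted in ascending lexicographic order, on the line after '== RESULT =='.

Compute (G \ add) ∪ pre:
  G ∩ del = {}  (empty — regression defined)
  G \ add = {ball_in(b1,rmC), ball_in(b3,rmC), ball_in(b5,rmA), free(right)} \ {ball_in(b1,rmC), free(right)} = {ball_in(b3,rmC), ball_in(b5,rmA)}
  ∪ pre   = {ball_in(b3,rmC), ball_in(b5,rmA)} ∪ {carry(b1,right), robot_in(rmC)}
          = {ball_in(b3,rmC), ball_in(b5,rmA), carry(b1,right), robot_in(rmC)}

== RESULT ==
["ball_in(b3,rmC)", "ball_in(b5,rmA)", "carry(b1,right)", "robot_in(rmC)"]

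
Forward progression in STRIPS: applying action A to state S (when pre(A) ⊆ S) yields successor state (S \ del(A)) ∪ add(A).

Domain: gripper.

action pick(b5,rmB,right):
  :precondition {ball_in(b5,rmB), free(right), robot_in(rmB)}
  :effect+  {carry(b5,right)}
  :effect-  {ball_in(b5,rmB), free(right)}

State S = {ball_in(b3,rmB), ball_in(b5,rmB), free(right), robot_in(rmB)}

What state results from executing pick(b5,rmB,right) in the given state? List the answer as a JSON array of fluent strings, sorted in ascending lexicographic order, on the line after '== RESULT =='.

Progress:
  pre ⊆ S: {ball_in(b5,rmB), free(right), robot_in(rmB)} ⊆ S  — applicable
  S \ del = {ball_in(b3,rmB), robot_in(rmB)}
  ∪ add   = {ball_in(b3,rmB), carry(b5,right), robot_in(rmB)}

== RESULT ==
["ball_in(b3,rmB)", "carry(b5,right)", "robot_in(rmB)"]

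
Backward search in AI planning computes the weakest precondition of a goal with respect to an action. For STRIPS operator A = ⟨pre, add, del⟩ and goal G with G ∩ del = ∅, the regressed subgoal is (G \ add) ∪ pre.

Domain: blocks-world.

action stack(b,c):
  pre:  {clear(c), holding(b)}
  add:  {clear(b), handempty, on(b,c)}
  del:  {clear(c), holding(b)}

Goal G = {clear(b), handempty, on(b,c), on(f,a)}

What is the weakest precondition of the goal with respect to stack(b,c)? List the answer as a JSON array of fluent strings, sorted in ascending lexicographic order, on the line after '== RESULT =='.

Compute (G \ add) ∪ pre:
  G ∩ del = {}  (empty — regression defined)
  G \ add = {clear(b), handempty, on(b,c), on(f,a)} \ {clear(b), handempty, on(b,c)} = {on(f,a)}
  ∪ pre   = {on(f,a)} ∪ {clear(c), holding(b)}
          = {clear(c), holding(b), on(f,a)}

== RESULT ==
["clear(c)", "holding(b)", "on(f,a)"]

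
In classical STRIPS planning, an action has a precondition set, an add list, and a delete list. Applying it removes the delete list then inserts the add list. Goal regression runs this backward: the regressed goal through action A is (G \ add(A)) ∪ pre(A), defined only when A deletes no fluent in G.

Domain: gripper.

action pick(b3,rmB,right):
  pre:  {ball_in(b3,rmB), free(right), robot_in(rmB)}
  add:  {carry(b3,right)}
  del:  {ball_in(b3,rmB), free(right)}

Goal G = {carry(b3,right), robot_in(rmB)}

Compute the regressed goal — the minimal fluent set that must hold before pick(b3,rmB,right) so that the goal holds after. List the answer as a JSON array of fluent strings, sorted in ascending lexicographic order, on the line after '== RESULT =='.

Compute (G \ add) ∪ pre:
  G ∩ del = {}  (empty — regression defined)
  G \ add = {carry(b3,right), robot_in(rmB)} \ {carry(b3,right)} = {robot_in(rmB)}
  ∪ pre   = {robot_in(rmB)} ∪ {ball_in(b3,rmB), free(right), robot_in(rmB)}
          = {ball_in(b3,rmB), free(right), robot_in(rmB)}

== RESULT ==
["ball_in(b3,rmB)", "free(right)", "robot_in(rmB)"]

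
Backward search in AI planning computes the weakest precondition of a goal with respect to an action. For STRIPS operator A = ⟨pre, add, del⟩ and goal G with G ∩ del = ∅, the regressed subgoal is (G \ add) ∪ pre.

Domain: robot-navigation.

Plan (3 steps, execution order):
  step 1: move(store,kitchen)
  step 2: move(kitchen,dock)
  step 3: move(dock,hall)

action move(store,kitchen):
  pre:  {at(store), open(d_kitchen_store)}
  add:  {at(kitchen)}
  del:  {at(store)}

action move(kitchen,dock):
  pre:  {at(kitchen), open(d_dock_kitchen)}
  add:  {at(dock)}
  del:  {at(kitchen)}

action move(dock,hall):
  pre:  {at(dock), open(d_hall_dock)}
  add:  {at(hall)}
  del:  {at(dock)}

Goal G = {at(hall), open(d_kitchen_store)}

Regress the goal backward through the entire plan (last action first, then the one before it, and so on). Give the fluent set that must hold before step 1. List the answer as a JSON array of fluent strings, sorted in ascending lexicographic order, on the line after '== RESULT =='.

Work backward from the goal:
  through step 3 (move(dock,hall)): drop {at(hall)}, keep {open(d_kitchen_store)}, require {at(dock), open(d_hall_dock)}
    → {at(dock), open(d_hall_dock), open(d_kitchen_store)}
  through step 2 (move(kitchen,dock)): drop {at(dock)}, keep {open(d_hall_dock), open(d_kitchen_store)}, require {at(kitchen), open(d_dock_kitchen)}
    → {at(kitchen), open(d_dock_kitchen), open(d_hall_dock), open(d_kitchen_store)}
  through step 1 (move(store,kitchen)): drop {at(kitchen)}, keep {open(d_dock_kitchen), open(d_hall_dock), open(d_kitchen_store)}, require {at(store), open(d_kitchen_store)}
    → {at(store), open(d_dock_kitchen), open(d_hall_dock), open(d_kitchen_store)}

== RESULT ==
["at(store)", "open(d_dock_kitchen)", "open(d_hall_dock)", "open(d_kitchen_store)"]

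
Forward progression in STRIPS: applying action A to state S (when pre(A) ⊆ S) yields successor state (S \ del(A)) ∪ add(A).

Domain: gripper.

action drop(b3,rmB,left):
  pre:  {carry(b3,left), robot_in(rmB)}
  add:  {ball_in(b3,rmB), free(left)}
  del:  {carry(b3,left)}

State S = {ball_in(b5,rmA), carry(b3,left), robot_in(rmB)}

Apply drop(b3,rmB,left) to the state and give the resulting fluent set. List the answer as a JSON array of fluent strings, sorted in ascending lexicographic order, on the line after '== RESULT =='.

Compute (S \ del) ∪ add:
  pre ⊆ S: {carry(b3,left), robot_in(rmB)} ⊆ S  — applicable
  S \ del = {ball_in(b5,rmA), robot_in(rmB)}
  ∪ add   = {ball_in(b3,rmB), ball_in(b5,rmA), free(left), robot_in(rmB)}

== RESULT ==
["ball_in(b3,rmB)", "ball_in(b5,rmA)", "free(left)", "robot_in(rmB)"]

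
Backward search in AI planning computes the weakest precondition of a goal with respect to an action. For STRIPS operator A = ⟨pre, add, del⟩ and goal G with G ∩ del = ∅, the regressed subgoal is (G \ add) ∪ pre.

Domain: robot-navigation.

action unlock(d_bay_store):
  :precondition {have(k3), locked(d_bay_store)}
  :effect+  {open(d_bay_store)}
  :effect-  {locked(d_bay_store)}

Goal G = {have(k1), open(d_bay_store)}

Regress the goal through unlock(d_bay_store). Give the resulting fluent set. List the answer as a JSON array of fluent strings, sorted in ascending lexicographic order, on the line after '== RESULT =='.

Compute (G \ add) ∪ pre:
  G ∩ del = {}  (empty — regression defined)
  G \ add = {have(k1), open(d_bay_store)} \ {open(d_bay_store)} = {have(k1)}
  ∪ pre   = {have(k1)} ∪ {have(k3), locked(d_bay_store)}
          = {have(k1), have(k3), locked(d_bay_store)}

== RESULT ==
["have(k1)", "have(k3)", "locked(d_bay_store)"]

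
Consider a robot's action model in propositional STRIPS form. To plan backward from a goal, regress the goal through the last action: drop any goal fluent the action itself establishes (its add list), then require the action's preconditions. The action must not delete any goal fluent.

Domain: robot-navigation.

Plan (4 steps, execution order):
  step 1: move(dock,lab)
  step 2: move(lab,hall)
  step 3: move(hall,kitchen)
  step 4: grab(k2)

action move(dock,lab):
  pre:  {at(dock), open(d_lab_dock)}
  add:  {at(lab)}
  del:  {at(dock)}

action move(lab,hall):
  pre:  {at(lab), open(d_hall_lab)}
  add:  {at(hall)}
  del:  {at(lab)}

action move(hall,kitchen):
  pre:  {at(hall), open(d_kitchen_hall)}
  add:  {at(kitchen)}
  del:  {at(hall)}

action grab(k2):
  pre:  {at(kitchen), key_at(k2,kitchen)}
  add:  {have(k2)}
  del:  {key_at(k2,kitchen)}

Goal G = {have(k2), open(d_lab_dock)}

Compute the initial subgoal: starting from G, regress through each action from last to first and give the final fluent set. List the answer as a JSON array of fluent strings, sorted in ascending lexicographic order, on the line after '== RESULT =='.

Work backward from the goal:
  through step 4 (grab(k2)): drop {have(k2)}, keep {open(d_lab_dock)}, require {at(kitchen), key_at(k2,kitchen)}
    → {at(kitchen), key_at(k2,kitchen), open(d_lab_dock)}
  through step 3 (move(hall,kitchen)): drop {at(kitchen)}, keep {key_at(k2,kitchen), open(d_lab_dock)}, require {at(hall), open(d_kitchen_hall)}
    → {at(hall), key_at(k2,kitchen), open(d_kitchen_hall), open(d_lab_dock)}
  through step 2 (move(lab,hall)): drop {at(hall)}, keep {key_at(k2,kitchen), open(d_kitchen_hall), open(d_lab_dock)}, require {at(lab), open(d_hall_lab)}
    → {at(lab), key_at(k2,kitchen), open(d_hall_lab), open(d_kitchen_hall), open(d_lab_dock)}
  through step 1 (move(dock,lab)): drop {at(lab)}, keep {key_at(k2,kitchen), open(d_hall_lab), open(d_kitchen_hall), open(d_lab_dock)}, require {at(dock), open(d_lab_dock)}
    → {at(dock), key_at(k2,kitchen), open(d_hall_lab), open(d_kitchen_hall), open(d_lab_dock)}

== RESULT ==
["at(dock)", "key_at(k2,kitchen)", "open(d_hall_lab)", "open(d_kitchen_hall)", "open(d_lab_dock)"]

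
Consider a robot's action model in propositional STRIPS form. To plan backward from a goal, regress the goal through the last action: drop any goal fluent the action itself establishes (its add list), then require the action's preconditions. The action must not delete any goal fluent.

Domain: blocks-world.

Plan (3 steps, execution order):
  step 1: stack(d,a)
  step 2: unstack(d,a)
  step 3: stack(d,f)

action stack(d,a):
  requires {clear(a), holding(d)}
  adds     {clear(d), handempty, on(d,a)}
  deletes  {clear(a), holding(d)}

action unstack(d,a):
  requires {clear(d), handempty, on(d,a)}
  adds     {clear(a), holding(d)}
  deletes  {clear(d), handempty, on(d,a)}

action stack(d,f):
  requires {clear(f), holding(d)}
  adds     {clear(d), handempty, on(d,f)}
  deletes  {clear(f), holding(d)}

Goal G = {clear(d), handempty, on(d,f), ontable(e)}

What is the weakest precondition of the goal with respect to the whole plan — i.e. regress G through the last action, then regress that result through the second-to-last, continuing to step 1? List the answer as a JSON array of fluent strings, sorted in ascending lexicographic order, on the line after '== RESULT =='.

Regress step by step:
  through step 3 (stack(d,f)): drop {clear(d), handempty, on(d,f)}, keep {ontable(e)}, require {clear(f), holding(d)}
    → {clear(f), holding(d), ontable(e)}
  through step 2 (unstack(d,a)): drop {holding(d)}, keep {clear(f), ontable(e)}, require {clear(d), handempty, on(d,a)}
    → {clear(d), clear(f), handempty, on(d,a), ontable(e)}
  through step 1 (stack(d,a)): drop {clear(d), handempty, on(d,a)}, keep {clear(f), ontable(e)}, require {clear(a), holding(d)}
    → {clear(a), clear(f), holding(d), ontable(e)}

== RESULT ==
["clear(a)", "clear(f)", "holding(d)", "ontable(e)"]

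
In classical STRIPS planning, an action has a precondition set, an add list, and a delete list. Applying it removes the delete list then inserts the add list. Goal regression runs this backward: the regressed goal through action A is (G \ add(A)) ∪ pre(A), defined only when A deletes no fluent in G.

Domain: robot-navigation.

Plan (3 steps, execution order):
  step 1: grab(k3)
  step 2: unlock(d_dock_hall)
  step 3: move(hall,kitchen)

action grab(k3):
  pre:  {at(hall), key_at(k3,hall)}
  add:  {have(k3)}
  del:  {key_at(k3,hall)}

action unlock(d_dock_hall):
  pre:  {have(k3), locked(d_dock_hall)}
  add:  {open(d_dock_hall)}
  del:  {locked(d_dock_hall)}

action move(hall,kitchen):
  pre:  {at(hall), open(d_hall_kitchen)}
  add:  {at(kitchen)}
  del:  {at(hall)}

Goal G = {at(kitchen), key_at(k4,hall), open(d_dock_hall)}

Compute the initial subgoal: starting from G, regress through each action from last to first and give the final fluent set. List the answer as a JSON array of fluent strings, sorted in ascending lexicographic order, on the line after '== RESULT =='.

Work backward from the goal:
  through step 3 (move(hall,kitchen)): drop {at(kitchen)}, keep {key_at(k4,hall), open(d_dock_hall)}, require {at(hall), open(d_hall_kitchen)}
    → {at(hall), key_at(k4,hall), open(d_dock_hall), open(d_hall_kitchen)}
  through step 2 (unlock(d_dock_hall)): drop {open(d_dock_hall)}, keep {at(hall), key_at(k4,hall), open(d_hall_kitchen)}, require {have(k3), locked(d_dock_hall)}
    → {at(hall), have(k3), key_at(k4,hall), locked(d_dock_hall), open(d_hall_kitchen)}
  through step 1 (grab(k3)): drop {have(k3)}, keep {at(hall), key_at(k4,hall), locked(d_dock_hall), open(d_hall_kitchen)}, require {at(hall), key_at(k3,hall)}
    → {at(hall), key_at(k3,hall), key_at(k4,hall), locked(d_dock_hall), open(d_hall_kitchen)}

== RESULT ==
["at(hall)", "key_at(k3,hall)", "key_at(k4,hall)", "locked(d_dock_hall)", "open(d_hall_kitchen)"]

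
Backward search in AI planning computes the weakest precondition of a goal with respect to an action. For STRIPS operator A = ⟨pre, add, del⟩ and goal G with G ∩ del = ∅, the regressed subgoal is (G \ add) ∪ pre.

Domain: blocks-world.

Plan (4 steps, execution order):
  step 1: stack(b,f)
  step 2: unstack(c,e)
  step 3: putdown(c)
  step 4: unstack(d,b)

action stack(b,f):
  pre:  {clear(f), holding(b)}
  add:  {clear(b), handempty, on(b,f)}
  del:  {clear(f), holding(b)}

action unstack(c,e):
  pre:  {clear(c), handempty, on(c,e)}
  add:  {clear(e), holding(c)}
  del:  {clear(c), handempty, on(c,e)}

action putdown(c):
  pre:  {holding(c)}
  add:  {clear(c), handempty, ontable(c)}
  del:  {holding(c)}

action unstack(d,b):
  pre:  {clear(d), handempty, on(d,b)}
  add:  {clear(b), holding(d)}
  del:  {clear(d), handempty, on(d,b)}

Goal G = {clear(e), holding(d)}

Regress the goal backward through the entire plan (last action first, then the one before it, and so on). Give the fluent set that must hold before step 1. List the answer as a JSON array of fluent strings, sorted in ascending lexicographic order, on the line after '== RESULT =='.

Work backward from the goal:
  through step 4 (unstack(d,b)): drop {holding(d)}, keep {clear(e)}, require {clear(d), handempty, on(d,b)}
    → {clear(d), clear(e), handempty, on(d,b)}
  through step 3 (putdown(c)): drop {handempty}, keep {clear(d), clear(e), on(d,b)}, require {holding(c)}
    → {clear(d), clear(e), holding(c), on(d,b)}
  through step 2 (unstack(c,e)): drop {clear(e), holding(c)}, keep {clear(d), on(d,b)}, require {clear(c), handempty, on(c,e)}
    → {clear(c), clear(d), handempty, on(c,e), on(d,b)}
  through step 1 (stack(b,f)): drop {handempty}, keep {clear(c), clear(d), on(c,e), on(d,b)}, require {clear(f), holding(b)}
    → {clear(c), clear(d), clear(f), holding(b), on(c,e), on(d,b)}

== RESULT ==
["clear(c)", "clear(d)", "clear(f)", "holding(b)", "on(c,e)", "on(d,b)"]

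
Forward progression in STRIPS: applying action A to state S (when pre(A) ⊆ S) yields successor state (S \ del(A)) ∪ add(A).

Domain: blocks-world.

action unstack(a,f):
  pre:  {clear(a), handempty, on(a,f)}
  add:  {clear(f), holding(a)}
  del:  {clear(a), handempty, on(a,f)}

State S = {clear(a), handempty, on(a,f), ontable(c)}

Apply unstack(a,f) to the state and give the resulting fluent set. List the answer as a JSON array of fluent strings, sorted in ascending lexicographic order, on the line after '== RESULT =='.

Progress:
  pre ⊆ S: {clear(a), handempty, on(a,f)} ⊆ S  — applicable
  S \ del = {ontable(c)}
  ∪ add   = {clear(f), holding(a), ontable(c)}

== RESULT ==
["clear(f)", "holding(a)", "ontable(c)"]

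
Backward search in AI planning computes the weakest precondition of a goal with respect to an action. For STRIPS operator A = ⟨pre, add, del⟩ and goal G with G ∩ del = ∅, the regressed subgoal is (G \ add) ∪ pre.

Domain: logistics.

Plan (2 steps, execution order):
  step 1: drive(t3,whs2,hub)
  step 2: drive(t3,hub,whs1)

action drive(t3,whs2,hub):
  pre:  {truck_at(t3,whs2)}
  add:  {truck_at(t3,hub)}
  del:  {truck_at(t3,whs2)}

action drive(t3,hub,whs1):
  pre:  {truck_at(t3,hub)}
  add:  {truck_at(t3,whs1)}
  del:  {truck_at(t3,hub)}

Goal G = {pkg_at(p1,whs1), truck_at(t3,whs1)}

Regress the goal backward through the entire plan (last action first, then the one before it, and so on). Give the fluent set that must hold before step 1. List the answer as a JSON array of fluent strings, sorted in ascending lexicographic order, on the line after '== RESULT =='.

Work backward from the goal:
  through step 2 (drive(t3,hub,whs1)): drop {truck_at(t3,whs1)}, keep {pkg_at(p1,whs1)}, require {truck_at(t3,hub)}
    → {pkg_at(p1,whs1), truck_at(t3,hub)}
  through step 1 (drive(t3,whs2,hub)): drop {truck_at(t3,hub)}, keep {pkg_at(p1,whs1)}, require {truck_at(t3,whs2)}
    → {pkg_at(p1,whs1), truck_at(t3,whs2)}

== RESULT ==
["pkg_at(p1,whs1)", "truck_at(t3,whs2)"]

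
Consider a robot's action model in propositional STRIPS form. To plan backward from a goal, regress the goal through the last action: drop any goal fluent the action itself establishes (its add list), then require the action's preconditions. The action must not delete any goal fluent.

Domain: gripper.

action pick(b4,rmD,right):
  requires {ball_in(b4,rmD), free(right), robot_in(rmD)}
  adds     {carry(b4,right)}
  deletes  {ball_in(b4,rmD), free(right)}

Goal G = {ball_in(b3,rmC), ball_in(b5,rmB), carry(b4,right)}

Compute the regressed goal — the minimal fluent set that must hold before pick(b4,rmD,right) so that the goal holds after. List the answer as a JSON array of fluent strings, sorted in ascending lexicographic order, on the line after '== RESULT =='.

Compute (G \ add) ∪ pre:
  G ∩ del = {}  (empty — regression defined)
  G \ add = {ball_in(b3,rmC), ball_in(b5,rmB), carry(b4,right)} \ {carry(b4,right)} = {ball_in(b3,rmC), ball_in(b5,rmB)}
  ∪ pre   = {ball_in(b3,rmC), ball_in(b5,rmB)} ∪ {ball_in(b4,rmD), free(right), robot_in(rmD)}
          = {ball_in(b3,rmC), ball_in(b4,rmD), ball_in(b5,rmB), free(right), robot_in(rmD)}

== RESULT ==
["ball_in(b3,rmC)", "ball_in(b4,rmD)", "ball_in(b5,rmB)", "free(right)", "robot_in(rmD)"]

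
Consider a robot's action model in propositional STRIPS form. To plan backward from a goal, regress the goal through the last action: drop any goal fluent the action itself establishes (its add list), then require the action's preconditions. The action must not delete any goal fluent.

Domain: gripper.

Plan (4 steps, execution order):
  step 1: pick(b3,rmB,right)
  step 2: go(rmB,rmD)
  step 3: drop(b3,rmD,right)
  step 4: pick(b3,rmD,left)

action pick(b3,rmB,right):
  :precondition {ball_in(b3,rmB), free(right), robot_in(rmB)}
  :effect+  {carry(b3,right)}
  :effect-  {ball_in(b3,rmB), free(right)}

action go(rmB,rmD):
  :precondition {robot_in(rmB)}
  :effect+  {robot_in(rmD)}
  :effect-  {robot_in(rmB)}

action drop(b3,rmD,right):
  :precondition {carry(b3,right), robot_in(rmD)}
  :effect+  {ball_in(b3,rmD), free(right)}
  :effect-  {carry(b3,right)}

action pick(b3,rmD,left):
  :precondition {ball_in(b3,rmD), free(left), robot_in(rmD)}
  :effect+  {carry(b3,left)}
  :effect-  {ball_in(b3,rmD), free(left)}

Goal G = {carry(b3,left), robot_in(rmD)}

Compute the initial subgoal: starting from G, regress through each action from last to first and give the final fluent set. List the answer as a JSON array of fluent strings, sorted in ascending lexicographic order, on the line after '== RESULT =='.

Work backward from the goal:
  through step 4 (pick(b3,rmD,left)): drop {carry(b3,left)}, keep {robot_in(rmD)}, require {ball_in(b3,rmD), free(left), robot_in(rmD)}
    → {ball_in(b3,rmD), free(left), robot_in(rmD)}
  through step 3 (drop(b3,rmD,right)): drop {ball_in(b3,rmD)}, keep {free(left), robot_in(rmD)}, require {carry(b3,right), robot_in(rmD)}
    → {carry(b3,right), free(left), robot_in(rmD)}
  through step 2 (go(rmB,rmD)): drop {robot_in(rmD)}, keep {carry(b3,right), free(left)}, require {robot_in(rmB)}
    → {carry(b3,right), free(left), robot_in(rmB)}
  through step 1 (pick(b3,rmB,right)): drop {carry(b3,right)}, keep {free(left), robot_in(rmB)}, require {ball_in(b3,rmB), free(right), robot_in(rmB)}
    → {ball_in(b3,rmB), free(left), free(right), robot_in(rmB)}

== RESULT ==
["ball_in(b3,rmB)", "free(left)", "free(right)", "robot_in(rmB)"]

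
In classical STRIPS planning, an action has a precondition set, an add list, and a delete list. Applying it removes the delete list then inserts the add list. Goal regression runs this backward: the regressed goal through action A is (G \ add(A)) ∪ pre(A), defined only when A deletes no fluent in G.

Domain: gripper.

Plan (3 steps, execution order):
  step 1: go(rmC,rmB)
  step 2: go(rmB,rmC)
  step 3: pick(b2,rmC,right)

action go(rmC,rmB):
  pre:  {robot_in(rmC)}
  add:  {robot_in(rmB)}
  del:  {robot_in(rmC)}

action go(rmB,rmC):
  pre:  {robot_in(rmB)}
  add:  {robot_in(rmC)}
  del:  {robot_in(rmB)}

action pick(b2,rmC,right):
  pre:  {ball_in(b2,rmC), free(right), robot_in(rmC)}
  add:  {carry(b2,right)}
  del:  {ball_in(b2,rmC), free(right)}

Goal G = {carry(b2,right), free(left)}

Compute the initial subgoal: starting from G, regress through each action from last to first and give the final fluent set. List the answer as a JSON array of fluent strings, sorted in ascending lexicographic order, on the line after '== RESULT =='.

Work backward from the goal:
  through step 3 (pick(b2,rmC,right)): drop {carry(b2,right)}, keep {free(left)}, require {ball_in(b2,rmC), free(right), robot_in(rmC)}
    → {ball_in(b2,rmC), free(left), free(right), robot_in(rmC)}
  through step 2 (go(rmB,rmC)): drop {robot_in(rmC)}, keep {ball_in(b2,rmC), free(left), free(right)}, require {robot_in(rmB)}
    → {ball_in(b2,rmC), free(left), free(right), robot_in(rmB)}
  through step 1 (go(rmC,rmB)): drop {robot_in(rmB)}, keep {ball_in(b2,rmC), free(left), free(right)}, require {robot_in(rmC)}
    → {ball_in(b2,rmC), free(left), free(right), robot_in(rmC)}

== RESULT ==
["ball_in(b2,rmC)", "free(left)", "free(right)", "robot_in(rmC)"]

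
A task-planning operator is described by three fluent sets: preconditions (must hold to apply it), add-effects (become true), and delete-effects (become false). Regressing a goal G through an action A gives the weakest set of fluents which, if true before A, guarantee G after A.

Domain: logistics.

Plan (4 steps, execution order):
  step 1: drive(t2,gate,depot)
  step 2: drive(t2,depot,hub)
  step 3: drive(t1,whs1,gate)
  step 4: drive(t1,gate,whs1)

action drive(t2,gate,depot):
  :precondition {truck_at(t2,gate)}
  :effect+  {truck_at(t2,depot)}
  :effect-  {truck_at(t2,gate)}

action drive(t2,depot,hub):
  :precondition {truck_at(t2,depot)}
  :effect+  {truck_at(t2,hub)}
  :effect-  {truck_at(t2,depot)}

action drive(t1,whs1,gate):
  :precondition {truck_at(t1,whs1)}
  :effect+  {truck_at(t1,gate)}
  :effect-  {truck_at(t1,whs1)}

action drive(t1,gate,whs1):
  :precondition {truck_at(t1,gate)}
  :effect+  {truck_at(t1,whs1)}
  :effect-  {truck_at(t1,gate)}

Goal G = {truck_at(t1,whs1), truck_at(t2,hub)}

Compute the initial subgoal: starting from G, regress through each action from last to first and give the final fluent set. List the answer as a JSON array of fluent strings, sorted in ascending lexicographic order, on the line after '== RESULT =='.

Work backward from the goal:
  through step 4 (drive(t1,gate,whs1)): drop {truck_at(t1,whs1)}, keep {truck_at(t2,hub)}, require {truck_at(t1,gate)}
    → {truck_at(t1,gate), truck_at(t2,hub)}
  through step 3 (drive(t1,whs1,gate)): drop {truck_at(t1,gate)}, keep {truck_at(t2,hub)}, require {truck_at(t1,whs1)}
    → {truck_at(t1,whs1), truck_at(t2,hub)}
  through step 2 (drive(t2,depot,hub)): drop {truck_at(t2,hub)}, keep {truck_at(t1,whs1)}, require {truck_at(t2,depot)}
    → {truck_at(t1,whs1), truck_at(t2,depot)}
  through step 1 (drive(t2,gate,depot)): drop {truck_at(t2,depot)}, keep {truck_at(t1,whs1)}, require {truck_at(t2,gate)}
    → {truck_at(t1,whs1), truck_at(t2,gate)}

== RESULT ==
["truck_at(t1,whs1)", "truck_at(t2,gate)"]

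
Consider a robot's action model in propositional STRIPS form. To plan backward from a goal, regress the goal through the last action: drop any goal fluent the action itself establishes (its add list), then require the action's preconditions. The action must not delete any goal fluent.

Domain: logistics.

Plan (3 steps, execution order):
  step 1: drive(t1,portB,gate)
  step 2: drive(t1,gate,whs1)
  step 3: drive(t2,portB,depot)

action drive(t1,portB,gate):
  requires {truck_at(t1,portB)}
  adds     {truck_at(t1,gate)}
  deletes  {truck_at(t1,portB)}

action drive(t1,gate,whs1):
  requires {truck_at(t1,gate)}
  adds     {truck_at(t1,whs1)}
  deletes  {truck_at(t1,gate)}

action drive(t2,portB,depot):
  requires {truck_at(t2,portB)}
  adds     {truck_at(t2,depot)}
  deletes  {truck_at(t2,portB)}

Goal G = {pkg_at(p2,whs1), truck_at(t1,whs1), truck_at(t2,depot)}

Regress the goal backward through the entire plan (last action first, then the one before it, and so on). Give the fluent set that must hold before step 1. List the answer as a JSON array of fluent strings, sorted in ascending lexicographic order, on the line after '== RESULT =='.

Work backward from the goal:
  through step 3 (drive(t2,portB,depot)): drop {truck_at(t2,depot)}, keep {pkg_at(p2,whs1), truck_at(t1,whs1)}, require {truck_at(t2,portB)}
    → {pkg_at(p2,whs1), truck_at(t1,whs1), truck_at(t2,portB)}
  through step 2 (drive(t1,gate,whs1)): drop {truck_at(t1,whs1)}, keep {pkg_at(p2,whs1), truck_at(t2,portB)}, require {truck_at(t1,gate)}
    → {pkg_at(p2,whs1), truck_at(t1,gate), truck_at(t2,portB)}
  through step 1 (drive(t1,portB,gate)): drop {truck_at(t1,gate)}, keep {pkg_at(p2,whs1), truck_at(t2,portB)}, require {truck_at(t1,portB)}
    → {pkg_at(p2,whs1), truck_at(t1,portB), truck_at(t2,portB)}

== RESULT ==
["pkg_at(p2,whs1)", "truck_at(t1,portB)", "truck_at(t2,portB)"]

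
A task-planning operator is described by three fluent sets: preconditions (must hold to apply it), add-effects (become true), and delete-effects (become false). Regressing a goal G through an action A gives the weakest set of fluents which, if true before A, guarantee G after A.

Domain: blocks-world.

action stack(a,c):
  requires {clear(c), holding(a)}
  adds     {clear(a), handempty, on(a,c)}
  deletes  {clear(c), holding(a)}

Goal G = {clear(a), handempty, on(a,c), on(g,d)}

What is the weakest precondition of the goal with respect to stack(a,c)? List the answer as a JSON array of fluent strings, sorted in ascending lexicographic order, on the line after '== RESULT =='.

Regress:
  G ∩ del = {}  (empty — regression defined)
  G \ add = {clear(a), handempty, on(a,c), on(g,d)} \ {clear(a), handempty, on(a,c)} = {on(g,d)}
  ∪ pre   = {on(g,d)} ∪ {clear(c), holding(a)}
          = {clear(c), holding(a), on(g,d)}

== RESULT ==
["clear(c)", "holding(a)", "on(g,d)"]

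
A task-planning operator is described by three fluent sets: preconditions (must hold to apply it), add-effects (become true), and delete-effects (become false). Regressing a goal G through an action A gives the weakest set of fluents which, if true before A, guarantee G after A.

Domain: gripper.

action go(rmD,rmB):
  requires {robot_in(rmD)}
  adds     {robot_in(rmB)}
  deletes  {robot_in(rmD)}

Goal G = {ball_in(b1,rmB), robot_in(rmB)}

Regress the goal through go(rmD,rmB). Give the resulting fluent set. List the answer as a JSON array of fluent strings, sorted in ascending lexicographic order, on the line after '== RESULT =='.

Regress:
  G ∩ del = {}  (empty — regression defined)
  G \ add = {ball_in(b1,rmB), robot_in(rmB)} \ {robot_in(rmB)} = {ball_in(b1,rmB)}
  ∪ pre   = {ball_in(b1,rmB)} ∪ {robot_in(rmD)}
          = {ball_in(b1,rmB), robot_in(rmD)}

== RESULT ==
["ball_in(b1,rmB)", "robot_in(rmD)"]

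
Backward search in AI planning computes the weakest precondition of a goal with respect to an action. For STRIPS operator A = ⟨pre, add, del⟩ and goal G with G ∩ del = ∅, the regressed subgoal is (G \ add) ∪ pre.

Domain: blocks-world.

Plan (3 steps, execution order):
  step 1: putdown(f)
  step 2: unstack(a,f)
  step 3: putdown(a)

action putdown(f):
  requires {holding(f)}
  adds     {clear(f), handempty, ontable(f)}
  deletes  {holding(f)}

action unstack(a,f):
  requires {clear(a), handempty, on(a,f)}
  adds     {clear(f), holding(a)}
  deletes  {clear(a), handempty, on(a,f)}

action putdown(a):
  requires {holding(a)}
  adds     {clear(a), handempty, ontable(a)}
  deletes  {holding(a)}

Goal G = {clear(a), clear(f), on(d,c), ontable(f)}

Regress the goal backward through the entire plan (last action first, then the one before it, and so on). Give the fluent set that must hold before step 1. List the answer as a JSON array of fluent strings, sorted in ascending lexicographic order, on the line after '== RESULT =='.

Work backward from the goal:
  through step 3 (putdown(a)): drop {clear(a)}, keep {clear(f), on(d,c), ontable(f)}, require {holding(a)}
    → {clear(f), holding(a), on(d,c), ontable(f)}
  through step 2 (unstack(a,f)): drop {clear(f), holding(a)}, keep {on(d,c), ontable(f)}, require {clear(a), handempty, on(a,f)}
    → {clear(a), handempty, on(a,f), on(d,c), ontable(f)}
  through step 1 (putdown(f)): drop {handempty, ontable(f)}, keep {clear(a), on(a,f), on(d,c)}, require {holding(f)}
    → {clear(a), holding(f), on(a,f), on(d,c)}

== RESULT ==
["clear(a)", "holding(f)", "on(a,f)", "on(d,c)"]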